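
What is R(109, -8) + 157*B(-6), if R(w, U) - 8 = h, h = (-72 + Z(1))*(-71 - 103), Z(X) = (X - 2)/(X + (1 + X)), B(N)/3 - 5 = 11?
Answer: 20130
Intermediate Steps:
B(N) = 48 (B(N) = 15 + 3*11 = 15 + 33 = 48)
Z(X) = (-2 + X)/(1 + 2*X)
h = 12586 (h = (-72 + (-2 + 1)/(1 + 2*1))*(-71 - 103) = (-72 - 1/(1 + 2))*(-174) = (-72 - 1/3)*(-174) = -217/3*(-174) = 12586)
R(w, U) = 12594 (R(w, U) = 8 + 12586 = 12594)
R(109, -8) + 157*B(-6) = 12594 + 157*48 = 12594 + 7536 = 20130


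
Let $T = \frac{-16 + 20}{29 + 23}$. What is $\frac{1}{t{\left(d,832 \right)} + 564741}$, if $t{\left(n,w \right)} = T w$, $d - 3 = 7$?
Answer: $\frac{1}{564805} \approx 1.7705 \cdot 10^{-6}$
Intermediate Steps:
$d = 10$ ($d = 3 + 7 = 10$)
$T = \frac{1}{13}$ ($T = \frac{4}{52} = 4 \cdot \frac{1}{52} = \frac{1}{13} \approx 0.076923$)
$t{\left(n,w \right)} = \frac{w}{13}$
$\frac{1}{t{\left(d,832 \right)} + 564741} = \frac{1}{\frac{1}{13} \cdot 832 + 564741} = \frac{1}{64 + 564741} = \frac{1}{564805}$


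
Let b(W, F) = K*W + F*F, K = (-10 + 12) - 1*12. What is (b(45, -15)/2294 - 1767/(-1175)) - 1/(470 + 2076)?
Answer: 2411102927/1715653925 ≈ 1.4054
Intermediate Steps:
K = -10 (K = 2 - 12 = -10)
b(W, F) = F**2 - 10*W (b(W, F) = -10*W + F*F = -10*W + F**2 = F**2 - 10*W)
(b(45, -15)/2294 - 1767/(-1175)) - 1/(470 + 2076) = (((-15)**2 - 10*45)/2294 - 1767/(-1175)) - 1/(470 + 2076) = ((225 - 450)*(1/2294) - 1767*(-1/1175)) - 1/2546 = (-225*1/2294 + 1767/1175) - 1*1/2546 = (-225/2294 + 1767/1175) - 1/2546 = 3789123/2695450 - 1/2546 = 2411102927/1715653925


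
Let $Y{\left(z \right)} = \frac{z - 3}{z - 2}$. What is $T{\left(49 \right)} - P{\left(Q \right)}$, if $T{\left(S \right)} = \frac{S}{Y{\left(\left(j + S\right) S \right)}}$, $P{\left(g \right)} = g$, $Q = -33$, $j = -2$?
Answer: $\frac{188649}{2300} \approx 82.021$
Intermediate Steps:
$Y{\left(z \right)} = \frac{-3 + z}{-2 + z}$
$T{\left(S \right)} = \frac{S \left(-2 + S \left(-2 + S\right)\right)}{-3 + S \left(-2 + S\right)}$ ($T{\left(S \right)} = \frac{S}{\frac{1}{-2 + \left(-2 + S\right) S} \left(-3 + \left(-2 + S\right) S\right)} = \frac{S}{\frac{1}{-2 + S \left(-2 + S\right)} \left(-3 + S \left(-2 + S\right)\right)} = S \frac{-2 + S \left(-2 + S\right)}{-3 + S \left(-2 + S\right)} = \frac{S \left(-2 + S \left(-2 + S\right)\right)}{-3 + S \left(-2 + S\right)}$)
$T{\left(49 \right)} - P{\left(Q \right)} = \frac{49 \left(-2 + 49 \left(-2 + 49\right)\right)}{-3 + 49 \left(-2 + 49\right)} - -33 = \frac{49 \left(-2 + 49 \cdot 47\right)}{-3 + 49 \cdot 47} + 33 = \frac{49 \left(-2 + 2303\right)}{-3 + 2303} + 33 = 49 \cdot \frac{1}{2300} \cdot 2301 + 33 = \frac{112749}{2300} + 33 = \frac{188649}{2300}$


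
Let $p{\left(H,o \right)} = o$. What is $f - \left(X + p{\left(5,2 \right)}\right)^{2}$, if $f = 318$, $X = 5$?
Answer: $269$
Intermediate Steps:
$f - \left(X + p{\left(5,2 \right)}\right)^{2} = 318 - \left(5 + 2\right)^{2} = 318 - 7^{2} = 318 - 49 = 269$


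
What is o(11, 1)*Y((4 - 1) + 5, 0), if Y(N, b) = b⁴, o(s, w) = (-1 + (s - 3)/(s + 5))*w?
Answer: 0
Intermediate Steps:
o(s, w) = w*(-1 + (-3 + s)/(5 + s)) (o(s, w) = (-1 + (-3 + s)/(5 + s))*w = w*(-1 + (-3 + s)/(5 + s)))
o(11, 1)*Y((4 - 1) + 5, 0) = -8*1/(5 + 11)*0⁴ = -8*1/16*0 = -8*1*1/16*0 = -½*0 = 0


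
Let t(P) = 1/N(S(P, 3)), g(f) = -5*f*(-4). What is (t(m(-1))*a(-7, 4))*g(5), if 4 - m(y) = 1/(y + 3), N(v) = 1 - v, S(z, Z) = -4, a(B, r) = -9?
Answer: -180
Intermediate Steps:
m(y) = 4 - 1/(3 + y) (m(y) = 4 - 1/(y + 3) = 4 - 1/(3 + y))
g(f) = 20*f
t(P) = ⅕ (t(P) = 1/(1 - 1*(-4)) = 1/(1 + 4) = 1/5 = ⅕)
(t(m(-1))*a(-7, 4))*g(5) = ((⅕)*(-9))*(20*5) = -9/5*100 = -180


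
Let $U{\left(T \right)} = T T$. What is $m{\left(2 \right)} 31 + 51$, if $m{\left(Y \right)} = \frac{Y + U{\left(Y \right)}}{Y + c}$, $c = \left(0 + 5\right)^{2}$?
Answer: $\frac{521}{9} \approx 57.889$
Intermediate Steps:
$U{\left(T \right)} = T^{2}$
$c = 25$ ($c = 5^{2} = 25$)
$m{\left(Y \right)} = \frac{Y + Y^{2}}{25 + Y}$ ($m{\left(Y \right)} = \frac{Y + Y^{2}}{Y + 25} = \frac{Y + Y^{2}}{25 + Y}$)
$m{\left(2 \right)} 31 + 51 = \frac{2 \left(1 + 2\right)}{25 + 2} \cdot 31 + 51 = 2 \cdot \frac{1}{27} \cdot 3 \cdot 31 + 51 = \frac{2}{9} \cdot 31 + 51 = \frac{62}{9} + 51 = \frac{521}{9}$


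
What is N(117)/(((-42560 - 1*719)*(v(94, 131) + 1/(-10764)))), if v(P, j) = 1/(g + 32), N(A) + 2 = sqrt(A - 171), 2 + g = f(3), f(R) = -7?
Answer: 21528/20211293 - 32292*I*sqrt(6)/20211293 ≈ 0.0010651 - 0.0039136*I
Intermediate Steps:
g = -9 (g = -2 - 7 = -9)
N(A) = -2 + sqrt(-171 + A) (N(A) = -2 + sqrt(A - 171) = -2 + sqrt(-171 + A))
v(P, j) = 1/23 (v(P, j) = 1/(-9 + 32) = 1/23)
N(117)/(((-42560 - 1*719)*(v(94, 131) + 1/(-10764)))) = (-2 + sqrt(-171 + 117))/(((-42560 - 1*719)*(1/23 + 1/(-10764)))) = (-2 + sqrt(-54))/(((-42560 - 719)*(1/23 - 1/10764))) = (-2 + 3*I*sqrt(6))/((-43279*467/10764)) = (-2 + 3*I*sqrt(6))/(-20211293/10764) = (-2 + 3*I*sqrt(6))*(-10764/20211293) = 21528/20211293 - 32292*I*sqrt(6)/20211293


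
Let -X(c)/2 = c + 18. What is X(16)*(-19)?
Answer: 1292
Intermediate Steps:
X(c) = -36 - 2*c (X(c) = -2*(c + 18) = -2*(18 + c) = -36 - 2*c)
X(16)*(-19) = (-36 - 2*16)*(-19) = (-36 - 32)*(-19) = -68*(-19) = 1292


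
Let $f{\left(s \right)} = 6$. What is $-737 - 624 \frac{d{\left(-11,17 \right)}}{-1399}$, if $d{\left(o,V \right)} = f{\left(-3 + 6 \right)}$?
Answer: $- \frac{1027319}{1399} \approx -734.32$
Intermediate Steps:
$d{\left(o,V \right)} = 6$
$-737 - 624 \frac{d{\left(-11,17 \right)}}{-1399} = -737 - 624 \frac{6}{-1399} = -737 - 624 \cdot 6 \left(- \frac{1}{1399}\right) = -737 - - \frac{3744}{1399} = -737 + \frac{3744}{1399} = - \frac{1027319}{1399}$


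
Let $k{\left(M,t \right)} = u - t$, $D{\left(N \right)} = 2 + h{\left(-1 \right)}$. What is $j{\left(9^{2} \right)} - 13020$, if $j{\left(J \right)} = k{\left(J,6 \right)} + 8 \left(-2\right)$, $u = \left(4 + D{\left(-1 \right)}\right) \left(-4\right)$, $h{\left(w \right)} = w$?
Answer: $-13062$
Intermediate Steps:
$D{\left(N \right)} = 1$ ($D{\left(N \right)} = 2 - 1 = 1$)
$u = -20$ ($u = \left(4 + 1\right) \left(-4\right) = 5 \left(-4\right) = -20$)
$k{\left(M,t \right)} = -20 - t$
$j{\left(J \right)} = -42$ ($j{\left(J \right)} = \left(-20 - 6\right) + 8 \left(-2\right) = \left(-20 - 6\right) - 16 = -26 - 16 = -42$)
$j{\left(9^{2} \right)} - 13020 = -42 - 13020 = -13062$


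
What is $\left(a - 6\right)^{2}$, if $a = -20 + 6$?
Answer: $400$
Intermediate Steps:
$a = -14$
$\left(a - 6\right)^{2} = \left(-14 - 6\right)^{2} = \left(-20\right)^{2} = 400$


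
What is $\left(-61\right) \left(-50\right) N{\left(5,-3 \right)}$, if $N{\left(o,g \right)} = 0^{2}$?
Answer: $0$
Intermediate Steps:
$N{\left(o,g \right)} = 0$
$\left(-61\right) \left(-50\right) N{\left(5,-3 \right)} = \left(-61\right) \left(-50\right) 0 = 3050 \cdot 0 = 0$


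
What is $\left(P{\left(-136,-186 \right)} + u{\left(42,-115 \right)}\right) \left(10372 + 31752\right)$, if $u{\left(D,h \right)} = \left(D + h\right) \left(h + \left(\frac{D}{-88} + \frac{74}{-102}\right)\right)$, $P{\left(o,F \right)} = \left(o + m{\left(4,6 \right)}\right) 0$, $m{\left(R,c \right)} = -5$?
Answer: $\frac{200461871117}{561} \approx 3.5733 \cdot 10^{8}$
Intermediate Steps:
$P{\left(o,F \right)} = 0$ ($P{\left(o,F \right)} = \left(o - 5\right) 0 = \left(-5 + o\right) 0 = 0$)
$u{\left(D,h \right)} = \left(D + h\right) \left(- \frac{37}{51} + h - \frac{D}{88}\right)$ ($u{\left(D,h \right)} = \left(D + h\right) \left(h + \left(D \left(- \frac{1}{88}\right) + 74 \left(- \frac{1}{102}\right)\right)\right) = \left(D + h\right) \left(h - \left(\frac{37}{51} + \frac{D}{88}\right)\right) = \left(D + h\right) \left(- \frac{37}{51} + h - \frac{D}{88}\right)$)
$\left(P{\left(-136,-186 \right)} + u{\left(42,-115 \right)}\right) \left(10372 + 31752\right) = \left(0 - \left(- \frac{2701}{51} - 13225 + \frac{441}{22} + \frac{210105}{44}\right)\right) \left(10372 + 31752\right) = \left(0 - - \frac{19035407}{2244}\right) 42124 = \left(0 + \frac{19035407}{2244}\right) 42124 = \frac{19035407}{2244} \cdot 42124 = \frac{200461871117}{561}$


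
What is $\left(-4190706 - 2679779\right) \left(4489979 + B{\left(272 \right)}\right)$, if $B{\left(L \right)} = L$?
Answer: $-30850202141735$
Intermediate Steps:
$\left(-4190706 - 2679779\right) \left(4489979 + B{\left(272 \right)}\right) = \left(-4190706 - 2679779\right) \left(4489979 + 272\right) = \left(-4190706 - 2679779\right) 4490251 = \left(-6870485\right) 4490251 = -30850202141735$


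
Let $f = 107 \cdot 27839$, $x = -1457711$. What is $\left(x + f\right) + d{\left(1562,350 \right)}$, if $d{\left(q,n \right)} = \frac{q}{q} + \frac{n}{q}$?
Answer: $\frac{1187950378}{781} \approx 1.5211 \cdot 10^{6}$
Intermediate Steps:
$f = 2978773$
$d{\left(q,n \right)} = 1 + \frac{n}{q}$
$\left(x + f\right) + d{\left(1562,350 \right)} = \left(-1457711 + 2978773\right) + \frac{350 + 1562}{1562} = 1521062 + \frac{1}{1562} \cdot 1912 = 1521062 + \frac{956}{781} = \frac{1187950378}{781}$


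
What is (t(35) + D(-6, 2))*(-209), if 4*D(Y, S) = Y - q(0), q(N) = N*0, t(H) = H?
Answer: -14003/2 ≈ -7001.5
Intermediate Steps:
q(N) = 0
D(Y, S) = Y/4 (D(Y, S) = (Y - 1*0)/4 = (Y + 0)/4 = Y/4)
(t(35) + D(-6, 2))*(-209) = (35 + (¼)*(-6))*(-209) = (35 - 3/2)*(-209) = (67/2)*(-209) = -14003/2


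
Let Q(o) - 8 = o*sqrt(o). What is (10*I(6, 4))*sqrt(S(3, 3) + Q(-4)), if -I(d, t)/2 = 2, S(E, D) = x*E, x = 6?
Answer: -40*sqrt(26 - 8*I) ≈ -206.31 + 31.022*I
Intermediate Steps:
S(E, D) = 6*E
I(d, t) = -4 (I(d, t) = -2*2 = -4)
Q(o) = 8 + o**(3/2) (Q(o) = 8 + o*sqrt(o) = 8 + o**(3/2))
(10*I(6, 4))*sqrt(S(3, 3) + Q(-4)) = (10*(-4))*sqrt(6*3 + (8 + (-4)**(3/2))) = -40*sqrt(18 + (8 - 8*I)) = -40*sqrt(26 - 8*I)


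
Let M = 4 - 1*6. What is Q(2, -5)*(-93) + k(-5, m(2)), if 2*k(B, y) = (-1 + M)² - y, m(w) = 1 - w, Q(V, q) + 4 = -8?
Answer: 1121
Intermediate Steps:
M = -2 (M = 4 - 6 = -2)
Q(V, q) = -12 (Q(V, q) = -4 - 8 = -12)
k(B, y) = 9/2 - y/2 (k(B, y) = ((-1 - 2)² - y)/2 = ((-3)² - y)/2 = (9 - y)/2 = 9/2 - y/2)
Q(2, -5)*(-93) + k(-5, m(2)) = -12*(-93) + (9/2 - (1 - 1*2)/2) = 1116 + (9/2 - (1 - 2)/2) = 1116 + (9/2 - ½*(-1)) = 1116 + (9/2 + ½) = 1116 + 5 = 1121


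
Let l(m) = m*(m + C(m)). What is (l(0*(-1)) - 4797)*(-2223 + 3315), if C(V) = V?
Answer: -5238324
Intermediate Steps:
l(m) = 2*m**2 (l(m) = m*(m + m) = m*(2*m) = 2*m**2)
(l(0*(-1)) - 4797)*(-2223 + 3315) = (2*(0*(-1))**2 - 4797)*(-2223 + 3315) = (2*0**2 - 4797)*1092 = (2*0 - 4797)*1092 = (0 - 4797)*1092 = -4797*1092 = -5238324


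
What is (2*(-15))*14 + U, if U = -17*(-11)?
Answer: -233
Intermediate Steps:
U = 187
(2*(-15))*14 + U = (2*(-15))*14 + 187 = -30*14 + 187 = -420 + 187 = -233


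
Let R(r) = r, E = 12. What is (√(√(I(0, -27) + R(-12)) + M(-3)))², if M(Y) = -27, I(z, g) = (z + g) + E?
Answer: -27 + 3*I*√3 ≈ -27.0 + 5.1962*I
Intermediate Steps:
I(z, g) = 12 + g + z (I(z, g) = (z + g) + 12 = (g + z) + 12 = 12 + g + z)
(√(√(I(0, -27) + R(-12)) + M(-3)))² = (√(√((12 - 27 + 0) - 12) - 27))² = (√(√(-15 - 12) - 27))² = (√(√(-27) - 27))² = (√(3*I*√3 - 27))² = (√(-27 + 3*I*√3))² = -27 + 3*I*√3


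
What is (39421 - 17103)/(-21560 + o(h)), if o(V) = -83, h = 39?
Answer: -22318/21643 ≈ -1.0312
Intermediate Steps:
(39421 - 17103)/(-21560 + o(h)) = (39421 - 17103)/(-21560 - 83) = 22318/(-21643) = 22318*(-1/21643) = -22318/21643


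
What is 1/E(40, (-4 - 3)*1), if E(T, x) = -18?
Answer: -1/18 ≈ -0.055556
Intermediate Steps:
1/E(40, (-4 - 3)*1) = 1/(-18) = -1/18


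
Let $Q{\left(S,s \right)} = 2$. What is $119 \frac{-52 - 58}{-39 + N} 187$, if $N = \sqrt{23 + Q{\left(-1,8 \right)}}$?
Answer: $71995$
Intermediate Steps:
$N = 5$ ($N = \sqrt{23 + 2} = \sqrt{25} = 5$)
$119 \frac{-52 - 58}{-39 + N} 187 = 119 \frac{-52 - 58}{-39 + 5} \cdot 187 = 119 \left(- \frac{110}{-34}\right) 187 = 119 \left(\left(-110\right) \left(- \frac{1}{34}\right)\right) 187 = 119 \cdot \frac{55}{17} \cdot 187 = 385 \cdot 187 = 71995$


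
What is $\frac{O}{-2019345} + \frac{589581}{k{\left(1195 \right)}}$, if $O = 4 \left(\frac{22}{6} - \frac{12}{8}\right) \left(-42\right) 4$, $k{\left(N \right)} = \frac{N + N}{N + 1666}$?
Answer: $\frac{681242692407397}{965246910} \approx 7.0577 \cdot 10^{5}$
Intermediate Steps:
$k{\left(N \right)} = \frac{2 N}{1666 + N}$
$O = -1456$ ($O = 4 \left(22 \cdot \frac{1}{6} - \frac{3}{2}\right) \left(-42\right) 4 = 4 \left(\frac{11}{3} - \frac{3}{2}\right) \left(-42\right) 4 = 4 \cdot \frac{13}{6} \left(-42\right) 4 = \frac{26}{3} \left(-42\right) 4 = \left(-364\right) 4 = -1456$)
$\frac{O}{-2019345} + \frac{589581}{k{\left(1195 \right)}} = - \frac{1456}{-2019345} + \frac{589581}{2 \cdot 1195 \frac{1}{1666 + 1195}} = \left(-1456\right) \left(- \frac{1}{2019345}\right) + \frac{589581}{2 \cdot 1195 \cdot \frac{1}{2861}} = \frac{1456}{2019345} + \frac{589581}{2 \cdot 1195 \cdot \frac{1}{2861}} = \frac{1456}{2019345} + \frac{589581}{\frac{2390}{2861}} = \frac{1456}{2019345} + 589581 \cdot \frac{2861}{2390} = \frac{1456}{2019345} + \frac{1686791241}{2390} = \frac{681242692407397}{965246910}$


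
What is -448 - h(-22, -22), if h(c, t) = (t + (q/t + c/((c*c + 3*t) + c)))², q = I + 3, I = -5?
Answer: -36477193/39204 ≈ -930.45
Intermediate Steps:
q = -2 (q = -5 + 3 = -2)
h(c, t) = (t - 2/t + c/(c + c² + 3*t))² (h(c, t) = (t + (-2/t + c/((c*c + 3*t) + c)))² = (t + (-2/t + c/((c² + 3*t) + c)))² = (t + (-2/t + c/(c + c² + 3*t)))² = (t - 2/t + c/(c + c² + 3*t))²)
-448 - h(-22, -22) = -448 - (-6*(-22) - 2*(-22) - 2*(-22)² + 3*(-22)³ - 22*(-22) - 22*(-22)² + (-22)²*(-22)²)²/((-22)²*(-22 + (-22)² + 3*(-22))²) = -448 - (132 + 44 - 2*484 + 3*(-10648) + 484 - 22*484 + 484*484)²/(484*(-22 + 484 - 66)²) = -448 - (132 + 44 - 968 - 31944 + 484 - 10648 + 234256)²/(484*396²) = -448 - 191356²/(484*156816) = -448 - 36617118736/(484*156816) = -448 - 1*18913801/39204 = -448 - 18913801/39204 = -36477193/39204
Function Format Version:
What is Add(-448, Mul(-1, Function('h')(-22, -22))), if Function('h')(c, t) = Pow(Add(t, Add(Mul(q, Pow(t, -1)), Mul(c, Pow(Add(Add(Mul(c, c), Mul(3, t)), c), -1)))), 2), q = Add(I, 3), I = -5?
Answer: Rational(-36477193, 39204) ≈ -930.45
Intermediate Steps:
q = -2 (q = Add(-5, 3) = -2)
Function('h')(c, t) = Pow(Add(t, Mul(-2, Pow(t, -1)), Mul(c, Pow(Add(c, Pow(c, 2), Mul(3, t)), -1))), 2) (Function('h')(c, t) = Pow(Add(t, Add(Mul(-2, Pow(t, -1)), Mul(c, Pow(Add(Add(Mul(c, c), Mul(3, t)), c), -1)))), 2) = Pow(Add(t, Add(Mul(-2, Pow(t, -1)), Mul(c, Pow(Add(Add(Pow(c, 2), Mul(3, t)), c), -1)))), 2) = Pow(Add(t, Add(Mul(-2, Pow(t, -1)), Mul(c, Pow(Add(c, Pow(c, 2), Mul(3, t)), -1)))), 2) = Pow(Add(t, Mul(-2, Pow(t, -1)), Mul(c, Pow(Add(c, Pow(c, 2), Mul(3, t)), -1))), 2))
Add(-448, Mul(-1, Function('h')(-22, -22))) = Add(-448, Mul(-1, Mul(Pow(-22, -2), Pow(Add(-22, Pow(-22, 2), Mul(3, -22)), -2), Pow(Add(Mul(-6, -22), Mul(-2, -22), Mul(-2, Pow(-22, 2)), Mul(3, Pow(-22, 3)), Mul(-22, -22), Mul(-22, Pow(-22, 2)), Mul(Pow(-22, 2), Pow(-22, 2))), 2)))) = Add(-448, Mul(-1, Mul(Rational(1, 484), Pow(Add(-22, 484, -66), -2), Pow(Add(132, 44, Mul(-2, 484), Mul(3, -10648), 484, Mul(-22, 484), Mul(484, 484)), 2)))) = Add(-448, Mul(-1, Mul(Rational(1, 484), Pow(396, -2), Pow(Add(132, 44, -968, -31944, 484, -10648, 234256), 2)))) = Add(-448, Mul(-1, Mul(Rational(1, 484), Rational(1, 156816), Pow(191356, 2)))) = Add(-448, Mul(-1, Mul(Rational(1, 484), Rational(1, 156816), 36617118736))) = Add(-448, Mul(-1, Rational(18913801, 39204))) = Add(-448, Rational(-18913801, 39204)) = Rational(-36477193, 39204)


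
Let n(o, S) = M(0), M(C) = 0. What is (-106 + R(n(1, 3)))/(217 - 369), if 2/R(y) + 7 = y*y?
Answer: 93/133 ≈ 0.69925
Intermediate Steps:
n(o, S) = 0
R(y) = 2/(-7 + y²) (R(y) = 2/(-7 + y*y) = 2/(-7 + y²))
(-106 + R(n(1, 3)))/(217 - 369) = (-106 + 2/(-7 + 0²))/(217 - 369) = (-106 + 2/(-7 + 0))/(-152) = (-106 + 2/(-7))*(-1/152) = (-106 + 2*(-⅐))*(-1/152) = (-106 - 2/7)*(-1/152) = -744/7*(-1/152) = 93/133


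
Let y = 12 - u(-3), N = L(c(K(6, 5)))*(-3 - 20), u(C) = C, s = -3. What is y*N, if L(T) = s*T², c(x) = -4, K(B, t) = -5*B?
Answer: 16560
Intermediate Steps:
L(T) = -3*T²
N = 1104 (N = (-3*(-4)²)*(-3 - 20) = -3*16*(-23) = -48*(-23) = 1104)
y = 15 (y = 12 - 1*(-3) = 12 + 3 = 15)
y*N = 15*1104 = 16560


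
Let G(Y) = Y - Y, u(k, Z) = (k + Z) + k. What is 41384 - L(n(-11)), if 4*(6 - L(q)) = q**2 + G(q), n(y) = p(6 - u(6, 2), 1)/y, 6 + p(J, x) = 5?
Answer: 20026953/484 ≈ 41378.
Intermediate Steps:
u(k, Z) = Z + 2*k (u(k, Z) = (Z + k) + k = Z + 2*k)
G(Y) = 0
p(J, x) = -1 (p(J, x) = -6 + 5 = -1)
n(y) = -1/y
L(q) = 6 - q**2/4 (L(q) = 6 - (q**2 + 0)/4 = 6 - q**2/4)
41384 - L(n(-11)) = 41384 - (6 - (-1/(-11))**2/4) = 41384 - (6 - (-1*(-1/11))**2/4) = 41384 - (6 - (1/11)**2/4) = 41384 - (6 - 1/4*1/121) = 41384 - (6 - 1/484) = 41384 - 1*2903/484 = 41384 - 2903/484 = 20026953/484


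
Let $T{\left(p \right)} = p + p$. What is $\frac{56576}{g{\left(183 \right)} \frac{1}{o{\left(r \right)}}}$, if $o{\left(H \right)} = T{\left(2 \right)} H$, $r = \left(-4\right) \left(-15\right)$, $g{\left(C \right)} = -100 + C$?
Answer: $\frac{13578240}{83} \approx 1.6359 \cdot 10^{5}$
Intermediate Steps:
$T{\left(p \right)} = 2 p$
$r = 60$
$o{\left(H \right)} = 4 H$ ($o{\left(H \right)} = 2 \cdot 2 H = 4 H$)
$\frac{56576}{g{\left(183 \right)} \frac{1}{o{\left(r \right)}}} = \frac{56576}{\left(-100 + 183\right) \frac{1}{4 \cdot 60}} = \frac{56576}{83 \cdot \frac{1}{240}} = \frac{56576}{\frac{83}{240}} = 56576 \cdot \frac{240}{83} = \frac{13578240}{83}$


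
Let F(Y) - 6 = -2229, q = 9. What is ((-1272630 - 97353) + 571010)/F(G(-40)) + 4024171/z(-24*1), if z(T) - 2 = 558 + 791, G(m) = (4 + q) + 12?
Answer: 10025144656/3003273 ≈ 3338.1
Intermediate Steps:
G(m) = 25 (G(m) = (4 + 9) + 12 = 13 + 12 = 25)
z(T) = 1351 (z(T) = 2 + (558 + 791) = 2 + 1349 = 1351)
F(Y) = -2223 (F(Y) = 6 - 2229 = -2223)
((-1272630 - 97353) + 571010)/F(G(-40)) + 4024171/z(-24*1) = ((-1272630 - 97353) + 571010)/(-2223) + 4024171/1351 = (-1369983 + 571010)*(-1/2223) + 4024171*(1/1351) = -798973*(-1/2223) + 4024171/1351 = 798973/2223 + 4024171/1351 = 10025144656/3003273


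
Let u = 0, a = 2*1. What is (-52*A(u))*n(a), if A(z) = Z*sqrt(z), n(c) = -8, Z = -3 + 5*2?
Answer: 0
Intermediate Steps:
a = 2
Z = 7 (Z = -3 + 10 = 7)
A(z) = 7*sqrt(z)
(-52*A(u))*n(a) = -364*sqrt(0)*(-8) = -364*0*(-8) = -52*0*(-8) = 0*(-8) = 0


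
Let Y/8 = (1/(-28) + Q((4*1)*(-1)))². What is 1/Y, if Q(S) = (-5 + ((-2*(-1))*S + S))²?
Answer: 98/65464281 ≈ 1.4970e-6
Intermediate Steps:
Q(S) = (-5 + 3*S)² (Q(S) = (-5 + (2*S + S))² = (-5 + 3*S)²)
Y = 65464281/98 (Y = 8*(1/(-28) + (-5 + 3*((4*1)*(-1)))²)² = 8*(-1/28 + (-5 + 3*(4*(-1)))²)² = 8*(-1/28 + (-5 + 3*(-4))²)² = 8*(-1/28 + (-5 - 12)²)² = 8*(-1/28 + (-17)²)² = 8*(-1/28 + 289)² = 8*(8091/28)² = 8*(65464281/784) = 65464281/98 ≈ 6.6800e+5)
1/Y = 1/(65464281/98) = 98/65464281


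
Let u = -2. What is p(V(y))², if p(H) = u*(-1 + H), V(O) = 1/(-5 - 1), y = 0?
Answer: 49/9 ≈ 5.4444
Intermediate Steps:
V(O) = -⅙ (V(O) = 1/(-6) = -⅙)
p(H) = 2 - 2*H (p(H) = -2*(-1 + H) = 2 - 2*H)
p(V(y))² = (2 - 2*(-⅙))² = (2 + ⅓)² = (7/3)² = 49/9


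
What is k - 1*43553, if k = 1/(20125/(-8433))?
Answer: -876512558/20125 ≈ -43553.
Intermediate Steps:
k = -8433/20125 (k = 1/(20125*(-1/8433)) = 1/(-20125/8433) = -8433/20125 ≈ -0.41903)
k - 1*43553 = -8433/20125 - 1*43553 = -8433/20125 - 43553 = -876512558/20125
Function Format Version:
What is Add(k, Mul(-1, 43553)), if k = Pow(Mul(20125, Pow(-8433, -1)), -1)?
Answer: Rational(-876512558, 20125) ≈ -43553.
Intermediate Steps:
k = Rational(-8433, 20125) (k = Pow(Mul(20125, Rational(-1, 8433)), -1) = Pow(Rational(-20125, 8433), -1) = Rational(-8433, 20125) ≈ -0.41903)
Add(k, Mul(-1, 43553)) = Add(Rational(-8433, 20125), Mul(-1, 43553)) = Add(Rational(-8433, 20125), -43553) = Rational(-876512558, 20125)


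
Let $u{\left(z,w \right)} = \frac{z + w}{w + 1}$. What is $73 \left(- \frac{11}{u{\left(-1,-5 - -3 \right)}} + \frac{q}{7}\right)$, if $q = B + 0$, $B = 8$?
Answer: $- \frac{3869}{21} \approx -184.24$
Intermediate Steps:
$u{\left(z,w \right)} = \frac{w + z}{1 + w}$
$q = 8$ ($q = 8 + 0 = 8$)
$73 \left(- \frac{11}{u{\left(-1,-5 - -3 \right)}} + \frac{q}{7}\right) = 73 \left(- \frac{11}{\frac{1}{1 - 2} \left(\left(-5 - -3\right) - 1\right)} + \frac{8}{7}\right) = 73 \left(- \frac{11}{\frac{1}{1 + \left(-5 + 3\right)} \left(\left(-5 + 3\right) - 1\right)} + 8 \cdot \frac{1}{7}\right) = 73 \left(- \frac{11}{\frac{1}{1 - 2} \left(-2 - 1\right)} + \frac{8}{7}\right) = 73 \left(- \frac{11}{\frac{1}{-1} \left(-3\right)} + \frac{8}{7}\right) = 73 \left(- \frac{11}{\left(-1\right) \left(-3\right)} + \frac{8}{7}\right) = 73 \left(- \frac{11}{3} + \frac{8}{7}\right) = 73 \left(- \frac{53}{21}\right) = - \frac{3869}{21}$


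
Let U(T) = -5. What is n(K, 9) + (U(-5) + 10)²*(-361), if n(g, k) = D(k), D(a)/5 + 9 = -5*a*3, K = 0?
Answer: -9745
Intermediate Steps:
D(a) = -45 - 75*a (D(a) = -45 + 5*(-5*a*3) = -45 + 5*(-15*a) = -45 - 75*a)
n(g, k) = -45 - 75*k
n(K, 9) + (U(-5) + 10)²*(-361) = (-45 - 75*9) + (-5 + 10)²*(-361) = (-45 - 675) + 5²*(-361) = -720 + 25*(-361) = -720 - 9025 = -9745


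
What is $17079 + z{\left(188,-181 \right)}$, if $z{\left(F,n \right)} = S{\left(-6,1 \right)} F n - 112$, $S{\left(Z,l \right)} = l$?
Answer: $-17061$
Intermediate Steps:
$z{\left(F,n \right)} = -112 + F n$ ($z{\left(F,n \right)} = 1 F n - 112 = F n - 112 = -112 + F n$)
$17079 + z{\left(188,-181 \right)} = 17079 + \left(-112 + 188 \left(-181\right)\right) = 17079 - 34140 = -17061$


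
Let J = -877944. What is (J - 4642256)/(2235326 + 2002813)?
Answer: -5520200/4238139 ≈ -1.3025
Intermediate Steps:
(J - 4642256)/(2235326 + 2002813) = (-877944 - 4642256)/(2235326 + 2002813) = -5520200/4238139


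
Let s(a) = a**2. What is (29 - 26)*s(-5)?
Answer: 75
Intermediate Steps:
(29 - 26)*s(-5) = (29 - 26)*(-5)**2 = 3*25 = 75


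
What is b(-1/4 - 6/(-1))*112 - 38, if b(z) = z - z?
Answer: -38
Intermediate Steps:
b(z) = 0
b(-1/4 - 6/(-1))*112 - 38 = 0*112 - 38 = 0 - 38 = -38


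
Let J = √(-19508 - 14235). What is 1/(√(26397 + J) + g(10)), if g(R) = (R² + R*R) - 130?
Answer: 1/(70 + √(26397 + I*√33743)) ≈ 0.0043016 - 1.046e-5*I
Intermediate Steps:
g(R) = -130 + 2*R² (g(R) = (R² + R²) - 130 = 2*R² - 130 = -130 + 2*R²)
J = I*√33743 (J = √(-33743) = I*√33743 ≈ 183.69*I)
1/(√(26397 + J) + g(10)) = 1/(√(26397 + I*√33743) + (-130 + 2*10²)) = 1/(√(26397 + I*√33743) + (-130 + 2*100)) = 1/(√(26397 + I*√33743) + (-130 + 200)) = 1/(√(26397 + I*√33743) + 70) = 1/(70 + √(26397 + I*√33743))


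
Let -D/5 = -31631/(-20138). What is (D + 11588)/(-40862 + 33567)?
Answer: -233200989/146906710 ≈ -1.5874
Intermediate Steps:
D = -158155/20138 (D = -(-158155)/(-20138) = -(-158155)*(-1)/20138 = -5*31631/20138 = -158155/20138 ≈ -7.8536)
(D + 11588)/(-40862 + 33567) = (-158155/20138 + 11588)/(-40862 + 33567) = (233200989/20138)/(-7295) = (233200989/20138)*(-1/7295) = -233200989/146906710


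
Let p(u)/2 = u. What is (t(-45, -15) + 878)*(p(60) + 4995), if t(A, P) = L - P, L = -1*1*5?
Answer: 4542120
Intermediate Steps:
p(u) = 2*u
L = -5 (L = -1*5 = -5)
t(A, P) = -5 - P
(t(-45, -15) + 878)*(p(60) + 4995) = ((-5 - 1*(-15)) + 878)*(2*60 + 4995) = ((-5 + 15) + 878)*(120 + 4995) = (10 + 878)*5115 = 888*5115 = 4542120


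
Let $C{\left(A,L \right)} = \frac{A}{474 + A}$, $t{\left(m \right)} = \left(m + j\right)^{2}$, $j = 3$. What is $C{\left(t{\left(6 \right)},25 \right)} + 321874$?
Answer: $\frac{59546717}{185} \approx 3.2187 \cdot 10^{5}$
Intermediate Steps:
$t{\left(m \right)} = \left(3 + m\right)^{2}$ ($t{\left(m \right)} = \left(m + 3\right)^{2} = \left(3 + m\right)^{2}$)
$C{\left(A,L \right)} = \frac{A}{474 + A}$
$C{\left(t{\left(6 \right)},25 \right)} + 321874 = \frac{\left(3 + 6\right)^{2}}{474 + \left(3 + 6\right)^{2}} + 321874 = \frac{9^{2}}{474 + 9^{2}} + 321874 = \frac{81}{474 + 81} + 321874 = \frac{81}{555} + 321874 = 81 \cdot \frac{1}{555} + 321874 = \frac{27}{185} + 321874 = \frac{59546717}{185}$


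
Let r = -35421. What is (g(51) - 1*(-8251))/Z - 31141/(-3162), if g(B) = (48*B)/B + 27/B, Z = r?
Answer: 358934083/37333734 ≈ 9.6142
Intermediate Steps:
Z = -35421
g(B) = 48 + 27/B
(g(51) - 1*(-8251))/Z - 31141/(-3162) = ((48 + 27/51) - 1*(-8251))/(-35421) - 31141/(-3162) = ((48 + 27*(1/51)) + 8251)*(-1/35421) - 31141*(-1/3162) = ((48 + 9/17) + 8251)*(-1/35421) + 31141/3162 = (825/17 + 8251)*(-1/35421) + 31141/3162 = (141092/17)*(-1/35421) + 31141/3162 = -141092/602157 + 31141/3162 = 358934083/37333734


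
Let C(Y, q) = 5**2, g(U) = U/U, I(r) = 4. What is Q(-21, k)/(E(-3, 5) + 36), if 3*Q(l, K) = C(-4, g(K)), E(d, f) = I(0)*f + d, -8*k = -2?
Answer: 25/159 ≈ 0.15723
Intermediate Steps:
g(U) = 1
k = 1/4 (k = -1/8*(-2) = 1/4 ≈ 0.25000)
E(d, f) = d + 4*f (E(d, f) = 4*f + d = d + 4*f)
C(Y, q) = 25
Q(l, K) = 25/3 (Q(l, K) = (1/3)*25 = 25/3)
Q(-21, k)/(E(-3, 5) + 36) = (25/3)/((-3 + 4*5) + 36) = (25/3)/((-3 + 20) + 36) = (25/3)/(17 + 36) = (25/3)/53 = (1/53)*(25/3) = 25/159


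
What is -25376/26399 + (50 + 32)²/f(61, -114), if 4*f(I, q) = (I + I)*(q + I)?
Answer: -437054360/85347967 ≈ -5.1208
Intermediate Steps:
f(I, q) = I*(I + q)/2 (f(I, q) = ((I + I)*(q + I))/4 = ((2*I)*(I + q))/4 = (2*I*(I + q))/4 = I*(I + q)/2)
-25376/26399 + (50 + 32)²/f(61, -114) = -25376/26399 + (50 + 32)²/(((½)*61*(61 - 114))) = -25376*1/26399 + 82²/(((½)*61*(-53))) = -25376/26399 + 6724/(-3233/2) = -25376/26399 + 6724*(-2/3233) = -25376/26399 - 13448/3233 = -437054360/85347967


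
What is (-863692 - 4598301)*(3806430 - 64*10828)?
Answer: -17005576561934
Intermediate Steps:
(-863692 - 4598301)*(3806430 - 64*10828) = -5461993*(3806430 - 692992) = -5461993*3113438 = -17005576561934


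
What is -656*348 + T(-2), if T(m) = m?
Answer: -228290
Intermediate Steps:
-656*348 + T(-2) = -656*348 - 2 = -228288 - 2 = -228290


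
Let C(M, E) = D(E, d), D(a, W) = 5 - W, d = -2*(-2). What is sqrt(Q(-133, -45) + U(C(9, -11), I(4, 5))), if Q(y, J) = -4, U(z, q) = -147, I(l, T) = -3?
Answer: I*sqrt(151) ≈ 12.288*I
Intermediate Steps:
d = 4
C(M, E) = 1 (C(M, E) = 5 - 1*4 = 5 - 4 = 1)
sqrt(Q(-133, -45) + U(C(9, -11), I(4, 5))) = sqrt(-4 - 147) = sqrt(-151) = I*sqrt(151)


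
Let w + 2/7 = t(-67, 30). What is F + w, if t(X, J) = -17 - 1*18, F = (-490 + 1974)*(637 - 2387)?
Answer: -18179247/7 ≈ -2.5970e+6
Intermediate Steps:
F = -2597000 (F = 1484*(-1750) = -2597000)
t(X, J) = -35 (t(X, J) = -17 - 18 = -35)
w = -247/7 (w = -2/7 - 35 = -247/7 ≈ -35.286)
F + w = -2597000 - 247/7 = -18179247/7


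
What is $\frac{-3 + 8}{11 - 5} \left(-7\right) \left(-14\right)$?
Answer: $\frac{245}{3} \approx 81.667$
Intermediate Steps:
$\frac{-3 + 8}{11 - 5} \left(-7\right) \left(-14\right) = \frac{5}{6} \left(-7\right) \left(-14\right) = \left(- \frac{35}{6}\right) \left(-14\right) = \frac{245}{3}$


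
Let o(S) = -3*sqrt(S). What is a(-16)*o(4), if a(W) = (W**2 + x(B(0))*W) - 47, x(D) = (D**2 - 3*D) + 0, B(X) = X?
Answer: -1254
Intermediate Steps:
x(D) = D**2 - 3*D
a(W) = -47 + W**2 (a(W) = (W**2 + (0*(-3 + 0))*W) - 47 = (W**2 + (0*(-3))*W) - 47 = (W**2 + 0*W) - 47 = (W**2 + 0) - 47 = W**2 - 47 = -47 + W**2)
a(-16)*o(4) = (-47 + (-16)**2)*(-3*sqrt(4)) = (-47 + 256)*(-3*2) = 209*(-6) = -1254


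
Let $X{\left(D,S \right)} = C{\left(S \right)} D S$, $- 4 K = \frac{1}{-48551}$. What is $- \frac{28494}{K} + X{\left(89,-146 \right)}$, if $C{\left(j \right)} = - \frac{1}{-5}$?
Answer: $- \frac{27668256874}{5} \approx -5.5336 \cdot 10^{9}$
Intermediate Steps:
$K = \frac{1}{194204}$ ($K = - \frac{1}{4 \left(-48551\right)} = \left(- \frac{1}{4}\right) \left(- \frac{1}{48551}\right) = \frac{1}{194204} \approx 5.1492 \cdot 10^{-6}$)
$C{\left(j \right)} = \frac{1}{5}$ ($C{\left(j \right)} = \left(-1\right) \left(- \frac{1}{5}\right) = \frac{1}{5}$)
$X{\left(D,S \right)} = \frac{D S}{5}$
$- \frac{28494}{K} + X{\left(89,-146 \right)} = - 28494 \frac{1}{\frac{1}{194204}} + \frac{1}{5} \cdot 89 \left(-146\right) = \left(-28494\right) 194204 - \frac{12994}{5} = -5533648776 - \frac{12994}{5} = - \frac{27668256874}{5}$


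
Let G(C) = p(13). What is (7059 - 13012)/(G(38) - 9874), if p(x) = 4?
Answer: 5953/9870 ≈ 0.60314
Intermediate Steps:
G(C) = 4
(7059 - 13012)/(G(38) - 9874) = (7059 - 13012)/(4 - 9874) = -5953/(-9870) = -5953*(-1/9870) = 5953/9870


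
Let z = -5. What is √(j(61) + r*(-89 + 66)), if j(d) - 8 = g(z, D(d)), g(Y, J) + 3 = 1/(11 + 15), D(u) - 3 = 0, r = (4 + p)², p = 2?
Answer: I*√556322/26 ≈ 28.687*I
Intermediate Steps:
r = 36 (r = (4 + 2)² = 6² = 36)
D(u) = 3 (D(u) = 3 + 0 = 3)
g(Y, J) = -77/26 (g(Y, J) = -3 + 1/(11 + 15) = -3 + 1/26 = -77/26)
j(d) = 131/26 (j(d) = 8 - 77/26 = 131/26)
√(j(61) + r*(-89 + 66)) = √(131/26 + 36*(-89 + 66)) = √(131/26 + 36*(-23)) = √(131/26 - 828) = √(-21397/26) = I*√556322/26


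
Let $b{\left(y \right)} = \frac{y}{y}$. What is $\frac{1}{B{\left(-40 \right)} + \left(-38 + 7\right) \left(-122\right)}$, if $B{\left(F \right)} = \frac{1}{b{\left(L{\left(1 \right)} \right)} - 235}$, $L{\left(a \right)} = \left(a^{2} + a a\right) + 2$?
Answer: $\frac{234}{884987} \approx 0.00026441$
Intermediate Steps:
$L{\left(a \right)} = 2 + 2 a^{2}$ ($L{\left(a \right)} = \left(a^{2} + a^{2}\right) + 2 = 2 a^{2} + 2 = 2 + 2 a^{2}$)
$b{\left(y \right)} = 1$
$B{\left(F \right)} = - \frac{1}{234}$ ($B{\left(F \right)} = \frac{1}{1 - 235} = \frac{1}{-234} = - \frac{1}{234}$)
$\frac{1}{B{\left(-40 \right)} + \left(-38 + 7\right) \left(-122\right)} = \frac{1}{- \frac{1}{234} + \left(-38 + 7\right) \left(-122\right)} = \frac{1}{- \frac{1}{234} - -3782} = \frac{1}{- \frac{1}{234} + 3782} = \frac{1}{\frac{884987}{234}} = \frac{234}{884987}$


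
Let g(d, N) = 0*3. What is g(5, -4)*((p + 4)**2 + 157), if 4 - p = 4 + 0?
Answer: 0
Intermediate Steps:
p = 0 (p = 4 - (4 + 0) = 4 - 1*4 = 4 - 4 = 0)
g(d, N) = 0
g(5, -4)*((p + 4)**2 + 157) = 0*((0 + 4)**2 + 157) = 0*(4**2 + 157) = 0*(16 + 157) = 0*173 = 0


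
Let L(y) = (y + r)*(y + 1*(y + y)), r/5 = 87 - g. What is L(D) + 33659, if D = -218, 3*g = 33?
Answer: -72289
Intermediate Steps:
g = 11 (g = (⅓)*33 = 11)
r = 380 (r = 5*(87 - 1*11) = 5*(87 - 11) = 5*76 = 380)
L(y) = 3*y*(380 + y) (L(y) = (y + 380)*(y + 1*(y + y)) = (380 + y)*(y + 1*(2*y)) = (380 + y)*(y + 2*y) = (380 + y)*(3*y) = 3*y*(380 + y))
L(D) + 33659 = 3*(-218)*(380 - 218) + 33659 = 3*(-218)*162 + 33659 = -105948 + 33659 = -72289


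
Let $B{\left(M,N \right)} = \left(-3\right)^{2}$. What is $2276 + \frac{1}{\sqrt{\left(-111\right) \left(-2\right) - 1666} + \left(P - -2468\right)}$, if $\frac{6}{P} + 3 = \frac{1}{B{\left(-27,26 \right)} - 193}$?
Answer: $\frac{1058408057825049}{465029819549} - \frac{5810371 i}{930059639098} \approx 2276.0 - 6.2473 \cdot 10^{-6} i$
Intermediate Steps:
$B{\left(M,N \right)} = 9$
$P = - \frac{1104}{553}$ ($P = \frac{6}{-3 + \frac{1}{9 - 193}} = \frac{6}{-3 + \frac{1}{-184}} = \frac{6}{-3 - \frac{1}{184}} = \frac{6}{- \frac{553}{184}} = 6 \left(- \frac{184}{553}\right) = - \frac{1104}{553} \approx -1.9964$)
$2276 + \frac{1}{\sqrt{\left(-111\right) \left(-2\right) - 1666} + \left(P - -2468\right)} = 2276 + \frac{1}{\sqrt{\left(-111\right) \left(-2\right) - 1666} - - \frac{1363700}{553}} = 2276 + \frac{1}{\sqrt{222 - 1666} + \left(- \frac{1104}{553} + 2468\right)} = 2276 + \frac{1}{\sqrt{-1444} + \frac{1363700}{553}} = 2276 + \frac{1}{38 i + \frac{1363700}{553}} = 2276 + \frac{1}{\frac{1363700}{553} + 38 i} = 2276 + \frac{305809 \left(\frac{1363700}{553} - 38 i\right)}{1860119278196}$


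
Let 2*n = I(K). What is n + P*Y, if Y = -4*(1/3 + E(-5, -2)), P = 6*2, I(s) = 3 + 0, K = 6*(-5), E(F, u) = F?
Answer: 451/2 ≈ 225.50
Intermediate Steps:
K = -30
I(s) = 3
n = 3/2 (n = (½)*3 = 3/2 ≈ 1.5000)
P = 12
Y = 56/3 (Y = -4*(1/3 - 5) = -4*(⅓ - 5) = -4*(-14/3) = 56/3 ≈ 18.667)
n + P*Y = 3/2 + 12*(56/3) = 3/2 + 224 = 451/2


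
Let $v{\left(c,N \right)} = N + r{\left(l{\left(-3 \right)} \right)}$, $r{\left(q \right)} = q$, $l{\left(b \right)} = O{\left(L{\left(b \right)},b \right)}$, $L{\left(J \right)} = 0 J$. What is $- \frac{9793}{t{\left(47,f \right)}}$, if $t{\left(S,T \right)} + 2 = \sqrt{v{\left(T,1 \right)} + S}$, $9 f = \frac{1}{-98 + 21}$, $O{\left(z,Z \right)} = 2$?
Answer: $- \frac{9793}{23} - \frac{48965 \sqrt{2}}{46} \approx -1931.2$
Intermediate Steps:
$L{\left(J \right)} = 0$
$l{\left(b \right)} = 2$
$v{\left(c,N \right)} = 2 + N$ ($v{\left(c,N \right)} = N + 2 = 2 + N$)
$f = - \frac{1}{693}$ ($f = \frac{1}{9 \left(-98 + 21\right)} = \frac{1}{9 \left(-77\right)} = \frac{1}{9} \left(- \frac{1}{77}\right) = - \frac{1}{693} \approx -0.001443$)
$t{\left(S,T \right)} = -2 + \sqrt{3 + S}$ ($t{\left(S,T \right)} = -2 + \sqrt{\left(2 + 1\right) + S} = -2 + \sqrt{3 + S}$)
$- \frac{9793}{t{\left(47,f \right)}} = - \frac{9793}{-2 + \sqrt{3 + 47}} = - \frac{9793}{-2 + \sqrt{50}} = - \frac{9793}{-2 + 5 \sqrt{2}}$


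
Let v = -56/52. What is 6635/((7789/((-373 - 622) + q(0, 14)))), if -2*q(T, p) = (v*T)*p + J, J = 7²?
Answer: -13528765/15578 ≈ -868.45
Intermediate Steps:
v = -14/13 (v = -56*1/52 = -14/13 ≈ -1.0769)
J = 49
q(T, p) = -49/2 + 7*T*p/13 (q(T, p) = -((-14*T/13)*p + 49)/2 = -(-14*T*p/13 + 49)/2 = -(49 - 14*T*p/13)/2 = -49/2 + 7*T*p/13)
6635/((7789/((-373 - 622) + q(0, 14)))) = 6635/((7789/((-373 - 622) + (-49/2 + (7/13)*0*14)))) = 6635/((7789/(-995 + (-49/2 + 0)))) = 6635/((7789/(-995 - 49/2))) = 6635/((7789/(-2039/2))) = 6635/((7789*(-2/2039))) = 6635/(-15578/2039) = 6635*(-2039/15578) = -13528765/15578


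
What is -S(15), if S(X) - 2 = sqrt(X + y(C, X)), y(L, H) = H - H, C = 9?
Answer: -2 - sqrt(15) ≈ -5.8730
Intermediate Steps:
y(L, H) = 0
S(X) = 2 + sqrt(X) (S(X) = 2 + sqrt(X + 0) = 2 + sqrt(X))
-S(15) = -(2 + sqrt(15)) = -2 - sqrt(15)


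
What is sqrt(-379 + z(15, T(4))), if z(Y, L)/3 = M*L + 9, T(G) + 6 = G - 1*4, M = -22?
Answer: 2*sqrt(11) ≈ 6.6332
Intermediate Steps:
T(G) = -10 + G (T(G) = -6 + (G - 1*4) = -6 + (G - 4) = -6 + (-4 + G) = -10 + G)
z(Y, L) = 27 - 66*L (z(Y, L) = 3*(-22*L + 9) = 3*(9 - 22*L) = 27 - 66*L)
sqrt(-379 + z(15, T(4))) = sqrt(-379 + (27 - 66*(-10 + 4))) = sqrt(-379 + (27 - 66*(-6))) = sqrt(-379 + (27 + 396)) = sqrt(-379 + 423) = sqrt(44) = 2*sqrt(11)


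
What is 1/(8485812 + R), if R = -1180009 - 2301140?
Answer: 1/5004663 ≈ 1.9981e-7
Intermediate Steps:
R = -3481149
1/(8485812 + R) = 1/(8485812 - 3481149) = 1/5004663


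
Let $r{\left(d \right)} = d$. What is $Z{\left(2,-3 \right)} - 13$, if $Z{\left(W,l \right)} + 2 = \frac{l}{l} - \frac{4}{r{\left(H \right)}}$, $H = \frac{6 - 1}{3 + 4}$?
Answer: $- \frac{98}{5} \approx -19.6$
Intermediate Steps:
$H = \frac{5}{7} \approx 0.71429$
$Z{\left(W,l \right)} = - \frac{33}{5}$ ($Z{\left(W,l \right)} = -2 + \left(\frac{l}{l} - \frac{4}{\frac{5}{7}}\right) = -2 + \left(1 - \frac{28}{5}\right) = -2 - \frac{23}{5} = - \frac{33}{5}$)
$Z{\left(2,-3 \right)} - 13 = - \frac{33}{5} - 13 = - \frac{98}{5}$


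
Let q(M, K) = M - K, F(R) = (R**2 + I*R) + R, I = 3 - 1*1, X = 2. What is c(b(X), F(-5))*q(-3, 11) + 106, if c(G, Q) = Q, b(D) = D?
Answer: -34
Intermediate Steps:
I = 2 (I = 3 - 1 = 2)
F(R) = R**2 + 3*R (F(R) = (R**2 + 2*R) + R = R**2 + 3*R)
c(b(X), F(-5))*q(-3, 11) + 106 = (-5*(3 - 5))*(-3 - 1*11) + 106 = (-5*(-2))*(-3 - 11) + 106 = 10*(-14) + 106 = -140 + 106 = -34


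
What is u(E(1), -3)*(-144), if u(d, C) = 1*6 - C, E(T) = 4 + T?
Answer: -1296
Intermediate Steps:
u(d, C) = 6 - C
u(E(1), -3)*(-144) = (6 - 1*(-3))*(-144) = (6 + 3)*(-144) = 9*(-144) = -1296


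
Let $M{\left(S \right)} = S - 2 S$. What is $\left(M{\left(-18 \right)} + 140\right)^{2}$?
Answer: $24964$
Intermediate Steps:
$M{\left(S \right)} = - S$
$\left(M{\left(-18 \right)} + 140\right)^{2} = \left(\left(-1\right) \left(-18\right) + 140\right)^{2} = \left(18 + 140\right)^{2} = 158^{2} = 24964$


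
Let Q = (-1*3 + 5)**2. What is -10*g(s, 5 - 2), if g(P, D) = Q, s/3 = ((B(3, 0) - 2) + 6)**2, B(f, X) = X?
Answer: -40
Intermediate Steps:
s = 48 (s = 3*((0 - 2) + 6)**2 = 3*(-2 + 6)**2 = 3*4**2 = 3*16 = 48)
Q = 4 (Q = (-3 + 5)**2 = 2**2 = 4)
g(P, D) = 4
-10*g(s, 5 - 2) = -10*4 = -40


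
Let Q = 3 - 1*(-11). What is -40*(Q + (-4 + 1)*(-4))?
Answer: -1040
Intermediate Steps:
Q = 14 (Q = 3 + 11 = 14)
-40*(Q + (-4 + 1)*(-4)) = -40*(14 + (-4 + 1)*(-4)) = -40*(14 - 3*(-4)) = -40*(14 + 12) = -40*26 = -1040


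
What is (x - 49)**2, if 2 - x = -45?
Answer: 4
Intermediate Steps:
x = 47 (x = 2 - 1*(-45) = 2 + 45 = 47)
(x - 49)**2 = (47 - 49)**2 = (-2)**2 = 4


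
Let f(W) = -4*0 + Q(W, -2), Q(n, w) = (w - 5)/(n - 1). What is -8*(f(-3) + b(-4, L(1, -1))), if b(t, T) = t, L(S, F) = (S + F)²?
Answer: 18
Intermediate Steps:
L(S, F) = (F + S)²
Q(n, w) = (-5 + w)/(-1 + n)
f(W) = -7/(-1 + W) (f(W) = -4*0 + (-5 - 2)/(-1 + W) = 0 - 7/(-1 + W) = -7/(-1 + W))
-8*(f(-3) + b(-4, L(1, -1))) = -8*(-7/(-1 - 3) - 4) = -8*(-7/(-4) - 4) = -8*(-7*(-¼) - 4) = -8*(7/4 - 4) = -8*(-9/4) = 18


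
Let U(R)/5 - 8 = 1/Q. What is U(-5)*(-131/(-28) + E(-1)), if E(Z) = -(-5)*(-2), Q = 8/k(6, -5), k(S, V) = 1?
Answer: -48425/224 ≈ -216.18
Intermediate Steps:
Q = 8 (Q = 8/1 = 8*1 = 8)
E(Z) = -10 (E(Z) = -1*10 = -10)
U(R) = 325/8 (U(R) = 40 + 5/8 = 325/8)
U(-5)*(-131/(-28) + E(-1)) = 325*(-131/(-28) - 10)/8 = 325*(-131*(-1/28) - 10)/8 = 325*(131/28 - 10)/8 = (325/8)*(-149/28) = -48425/224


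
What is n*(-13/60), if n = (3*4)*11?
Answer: -143/5 ≈ -28.600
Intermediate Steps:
n = 132 (n = 12*11 = 132)
n*(-13/60) = 132*(-13/60) = -143/5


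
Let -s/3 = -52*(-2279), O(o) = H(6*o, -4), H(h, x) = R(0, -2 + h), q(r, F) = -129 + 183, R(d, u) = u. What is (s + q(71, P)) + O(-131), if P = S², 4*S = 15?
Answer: -356258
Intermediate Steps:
S = 15/4 (S = (¼)*15 = 15/4 ≈ 3.7500)
P = 225/16 (P = (15/4)² = 225/16 ≈ 14.063)
q(r, F) = 54
H(h, x) = -2 + h
O(o) = -2 + 6*o
s = -355524 (s = -(-156)*(-2279) = -3*118508 = -355524)
(s + q(71, P)) + O(-131) = (-355524 + 54) + (-2 + 6*(-131)) = -355470 + (-2 - 786) = -355470 - 788 = -356258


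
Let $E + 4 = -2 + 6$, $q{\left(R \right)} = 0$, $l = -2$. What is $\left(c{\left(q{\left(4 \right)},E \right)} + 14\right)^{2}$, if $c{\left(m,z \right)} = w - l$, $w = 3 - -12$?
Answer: $961$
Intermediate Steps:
$w = 15$ ($w = 3 + 12 = 15$)
$E = 0$ ($E = -4 + \left(-2 + 6\right) = -4 + 4 = 0$)
$c{\left(m,z \right)} = 17$ ($c{\left(m,z \right)} = 15 - -2 = 15 + 2 = 17$)
$\left(c{\left(q{\left(4 \right)},E \right)} + 14\right)^{2} = \left(17 + 14\right)^{2} = 31^{2} = 961$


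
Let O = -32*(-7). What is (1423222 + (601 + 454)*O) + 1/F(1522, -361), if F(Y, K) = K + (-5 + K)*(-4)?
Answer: 1830474827/1103 ≈ 1.6595e+6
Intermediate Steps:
O = 224
F(Y, K) = 20 - 3*K (F(Y, K) = K + (20 - 4*K) = 20 - 3*K)
(1423222 + (601 + 454)*O) + 1/F(1522, -361) = (1423222 + (601 + 454)*224) + 1/(20 - 3*(-361)) = (1423222 + 1055*224) + 1/(20 + 1083) = (1423222 + 236320) + 1/1103 = 1659542 + 1/1103 = 1830474827/1103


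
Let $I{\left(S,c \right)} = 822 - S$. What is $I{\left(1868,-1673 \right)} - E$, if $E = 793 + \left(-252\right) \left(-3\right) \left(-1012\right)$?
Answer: $763233$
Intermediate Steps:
$E = -764279$ ($E = 793 + 756 \left(-1012\right) = 793 - 765072 = -764279$)
$I{\left(1868,-1673 \right)} - E = \left(822 - 1868\right) - -764279 = \left(822 - 1868\right) + 764279 = -1046 + 764279 = 763233$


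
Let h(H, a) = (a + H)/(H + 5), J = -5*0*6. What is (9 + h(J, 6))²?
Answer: 2601/25 ≈ 104.04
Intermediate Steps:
J = 0 (J = 0*6 = 0)
h(H, a) = (H + a)/(5 + H)
(9 + h(J, 6))² = (9 + (0 + 6)/(5 + 0))² = (9 + 6/5)² = (51/5)² = 2601/25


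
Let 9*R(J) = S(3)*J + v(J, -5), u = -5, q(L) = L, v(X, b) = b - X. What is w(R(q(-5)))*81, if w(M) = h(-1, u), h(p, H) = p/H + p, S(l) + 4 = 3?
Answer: -324/5 ≈ -64.800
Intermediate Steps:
S(l) = -1 (S(l) = -4 + 3 = -1)
h(p, H) = p + p/H
R(J) = -5/9 - 2*J/9 (R(J) = (-J + (-5 - J))/9 = (-5 - 2*J)/9 = -5/9 - 2*J/9)
w(M) = -4/5 (w(M) = -1 - 1/(-5) = -1 - 1*(-1/5) = -1 + 1/5 = -4/5)
w(R(q(-5)))*81 = -4/5*81 = -324/5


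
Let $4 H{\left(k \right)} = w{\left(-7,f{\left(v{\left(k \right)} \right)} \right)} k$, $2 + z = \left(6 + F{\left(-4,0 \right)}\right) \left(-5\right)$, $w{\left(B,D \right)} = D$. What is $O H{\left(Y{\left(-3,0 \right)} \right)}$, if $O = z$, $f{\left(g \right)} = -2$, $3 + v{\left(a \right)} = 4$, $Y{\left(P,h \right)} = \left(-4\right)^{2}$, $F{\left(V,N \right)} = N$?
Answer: $256$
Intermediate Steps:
$Y{\left(P,h \right)} = 16$
$v{\left(a \right)} = 1$ ($v{\left(a \right)} = -3 + 4 = 1$)
$z = -32$ ($z = -2 + \left(6 + 0\right) \left(-5\right) = -2 + 6 \left(-5\right) = -2 - 30 = -32$)
$O = -32$
$H{\left(k \right)} = - \frac{k}{2}$ ($H{\left(k \right)} = \frac{\left(-2\right) k}{4} = - \frac{k}{2}$)
$O H{\left(Y{\left(-3,0 \right)} \right)} = - 32 \left(\left(- \frac{1}{2}\right) 16\right) = \left(-32\right) \left(-8\right) = 256$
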